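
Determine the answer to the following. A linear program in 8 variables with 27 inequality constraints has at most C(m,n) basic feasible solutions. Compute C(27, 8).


Each vertex corresponds to some choice of n active constraints out of m, so the number of vertices is at most C(m, n) = m! / (n!(m-n)!).
m = 27, n = 8
Numerator: 27 * 26 * 25 * 24 * 23 * 22 * 21 * 20
Denominator: 8! = 40320
C(27, 8) = 2220075


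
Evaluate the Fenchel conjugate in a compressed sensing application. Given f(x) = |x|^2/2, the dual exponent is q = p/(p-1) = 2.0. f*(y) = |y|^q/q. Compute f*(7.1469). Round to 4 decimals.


The conjugate exponent q satisfies 1/p + 1/q = 1.
p = 2, so q = 2/(2 - 1) = 2.0
|y|^q = 7.1469^2.0 = 51.0782
f*(7.1469) = 51.0782 / 2.0 = 25.5391


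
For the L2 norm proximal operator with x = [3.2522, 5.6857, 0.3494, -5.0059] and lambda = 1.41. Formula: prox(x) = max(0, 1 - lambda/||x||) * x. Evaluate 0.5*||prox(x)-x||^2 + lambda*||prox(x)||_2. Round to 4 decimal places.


Step 1: Compute ||x||.
||x|| = 8.2514
Step 2: Compute scaling factor.
scale = max(0, 1 - 1.41/8.2514) = 0.8291
Step 3: prox(x) = [2.6965, 4.7141, 0.2897, -4.1505]
||prox(x)|| = 6.8414
Step 4: Proximal objective.
0.5*||prox-x||^2 = 0.9941
lambda*||prox|| = 9.6464
Total = 10.6404


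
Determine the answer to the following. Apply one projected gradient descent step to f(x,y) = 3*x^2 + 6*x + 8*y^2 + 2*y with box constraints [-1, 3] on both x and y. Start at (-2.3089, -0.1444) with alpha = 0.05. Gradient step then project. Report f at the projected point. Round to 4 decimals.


Step 1: Compute gradient at (-2.3089, -0.1444).
grad_x = 2*3*-2.3089 + 6 = -7.8534
grad_y = 2*8*-0.1444 + 2 = -0.3104
Step 2: Gradient step.
x_raw = -2.3089 - 0.05*-7.8534 = -1.9162
y_raw = -0.1444 - 0.05*-0.3104 = -0.1289
Step 3: Project onto [-1, 3].
x_proj = clip(-1.9162) = -1.0
y_proj = clip(-0.1289) = -0.1289
Step 4: Evaluate f.
f(-1.0, -0.1289) = -3.1249


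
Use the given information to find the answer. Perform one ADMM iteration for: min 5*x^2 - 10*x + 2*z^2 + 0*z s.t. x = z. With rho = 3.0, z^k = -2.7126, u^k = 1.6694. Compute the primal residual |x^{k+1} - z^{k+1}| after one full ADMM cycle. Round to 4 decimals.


ADMM iteration with rho = 3.0, z^k = -2.7126, u^k = 1.6694
Step 1: x-update.
Minimize 5*x^2 - 10*x + (3.0/2)*(x + 2.7126 + 1.6694)^2
FOC: (2*5 + 3.0)*x = 10 + 3.0*(-2.7126 - 1.6694)
x^{k+1} = -0.242
Step 2: z-update.
Minimize 2*z^2 + 0*z + (3.0/2)*(-0.242 - z + 1.6694)^2
FOC: (2*2 + 3.0)*z = 0 + 3.0*(-0.242 + 1.6694)
z^{k+1} = 0.6117
Step 3: u-update.
u^{k+1} = 1.6694 - 0.242 - 0.6117 = 0.8157
Step 4: Primal residual = |-0.242 - 0.6117| = 0.8537


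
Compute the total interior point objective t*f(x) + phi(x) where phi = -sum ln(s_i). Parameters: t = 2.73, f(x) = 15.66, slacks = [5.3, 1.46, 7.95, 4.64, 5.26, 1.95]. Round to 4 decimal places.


Step 1: Compute log-barrier.
ln values: [1.6677, 0.3784, 2.0732, 1.5347, 1.6601, 0.6678]
phi = -(1.6677 + 0.3784 + 2.0732 + 1.5347 + 1.6601 + 0.6678) = -7.982
Step 2: Compute augmented objective.
t*f(x) = 2.73*15.66 = 42.7518
Total = 42.7518 - 7.982 = 34.7698


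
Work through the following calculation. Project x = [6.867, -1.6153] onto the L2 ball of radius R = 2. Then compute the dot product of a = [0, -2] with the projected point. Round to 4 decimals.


Step 1: Compute ||x|| (intermediates to 6 decimals).
||x|| = sqrt(6.867^2 + (-1.6153)^2) = 7.054423
Step 2: Project.
Since ||x|| > R, scale = R/||x|| = 2/7.054423 = 0.28351, proj(x) = scale * x
proj(x) = [1.946863, -0.457954]
Step 3: Dot product.
a^T * proj(x) = 0*1.946863 - 2*(-0.457954) = 0.9159


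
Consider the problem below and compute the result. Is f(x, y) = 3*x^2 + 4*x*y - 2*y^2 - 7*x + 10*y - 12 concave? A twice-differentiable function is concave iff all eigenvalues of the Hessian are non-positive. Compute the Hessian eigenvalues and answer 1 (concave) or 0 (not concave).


The Hessian of f(x,y) = 3*x^2 + 4*x*y - 2*y^2 - 7*x + 10*y - 12 is:
H = [[6, 4], [4, -4]]
Trace = 6 - 4 = 2
Determinant = 6*-4 - (4)^2 = -40
Discriminant = (2)^2 - 4*-40 = 164.0
Eigenvalues: lambda_1 = -5.4031, lambda_2 = 7.4031
The function is not concave.

0


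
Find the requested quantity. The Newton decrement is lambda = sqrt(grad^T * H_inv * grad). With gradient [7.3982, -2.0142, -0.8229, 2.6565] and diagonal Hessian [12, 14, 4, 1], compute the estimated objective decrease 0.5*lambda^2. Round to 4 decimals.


Step 1: H is diagonal, so H^(-1) * g = [0.6165, -0.1439, -0.2057, 2.6565].
Step 2: g^T H^(-1) g = sum_i g_i^2 / H_ii
  = (7.3982)^2/12 + (-2.0142)^2/14 + (-0.8229)^2/4 + (2.6565)^2/1
  = 4.5611 + 0.2898 + 0.1693 + 7.057 = 12.0772
Step 3: Objective decrease = 0.5 * g^T H^(-1) g = 6.0386


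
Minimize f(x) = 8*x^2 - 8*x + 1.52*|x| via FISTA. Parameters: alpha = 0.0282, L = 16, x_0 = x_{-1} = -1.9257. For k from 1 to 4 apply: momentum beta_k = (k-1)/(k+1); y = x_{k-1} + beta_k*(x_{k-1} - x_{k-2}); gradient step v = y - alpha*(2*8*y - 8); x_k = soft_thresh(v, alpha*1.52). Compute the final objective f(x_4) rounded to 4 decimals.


FISTA on f(x) = 8*x^2 - 8*x + 1.52*|x|
L = 16, alpha = 0.0282
Iteration 1: beta = 0.0, y = -1.9257 + 0.0*(-1.9257 + 1.9257) = -1.9257
  grad(y) = -38.8112, v = y - alpha*grad = -0.8312
  prox(v) = soft_thresh(-0.8312, 0.0429) = -0.7884
Iteration 2: beta = 0.3333, y = -0.7884 + 0.3333*(-0.7884 + 1.9257) = -0.4092
  grad(y) = -14.548, v = y - alpha*grad = 0.001
  prox(v) = soft_thresh(0.001, 0.0429) = 0.0
Iteration 3: beta = 0.5, y = 0.0 + 0.5*(0.0 + 0.7884) = 0.3942
  grad(y) = -1.6931, v = y - alpha*grad = 0.4419
  prox(v) = soft_thresh(0.4419, 0.0429) = 0.3991
Iteration 4: beta = 0.6, y = 0.3991 + 0.6*(0.3991 - 0.0) = 0.6385
  grad(y) = 2.216, v = y - alpha*grad = 0.576
  prox(v) = soft_thresh(0.576, 0.0429) = 0.5331
f(x_4) = 8*0.5331^2 - 8*0.5331 + 1.52*|0.5331| = -1.1808


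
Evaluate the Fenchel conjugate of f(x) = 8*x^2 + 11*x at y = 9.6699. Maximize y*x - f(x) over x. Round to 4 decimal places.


f*(y) = sup_x {y*x - a*x^2 - b*x} = sup_x {(y-b)*x - a*x^2}
FOC: (y - b) - 2a*x = 0 => x* = (y - b)/(2a)
x* = (9.6699 - 11)/(2*8) = -0.0831
f*(9.6699) = (y-b)^2/(4a) = (9.6699 - 11)^2/(4*8)
= 1.7692/32 = 0.0553


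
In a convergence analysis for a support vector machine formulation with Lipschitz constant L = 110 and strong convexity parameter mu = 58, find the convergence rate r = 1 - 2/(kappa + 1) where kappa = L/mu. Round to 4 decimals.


Step 1: Compute the condition number.
kappa = L/mu = 110/58 = 1.8966
Step 2: Compute the convergence rate.
r = 1 - 2/(kappa + 1) = 1 - 2*mu/(L + mu) = (L - mu)/(L + mu) = 52/168 = 0.3095


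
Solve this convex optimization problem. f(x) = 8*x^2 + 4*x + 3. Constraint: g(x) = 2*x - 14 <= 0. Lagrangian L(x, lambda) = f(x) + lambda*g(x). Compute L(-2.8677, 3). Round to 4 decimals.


Step 1: Evaluate f(x).
f(-2.8677) = 8*(-2.8677)^2 + 4*(-2.8677) + 3 = 57.3188
Step 2: Evaluate g(x).
g(-2.8677) = 2*-2.8677 - 14 = -19.7354
Step 3: Compute Lagrangian.
L = 57.3188 + 3*-19.7354 = -1.8874


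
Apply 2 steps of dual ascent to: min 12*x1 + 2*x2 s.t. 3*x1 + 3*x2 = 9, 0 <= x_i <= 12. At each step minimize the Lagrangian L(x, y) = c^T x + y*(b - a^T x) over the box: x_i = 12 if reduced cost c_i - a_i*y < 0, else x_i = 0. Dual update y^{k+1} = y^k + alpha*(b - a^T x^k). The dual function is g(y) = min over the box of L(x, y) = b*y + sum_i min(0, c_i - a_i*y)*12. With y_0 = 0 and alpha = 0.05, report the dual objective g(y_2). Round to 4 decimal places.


Dual ascent for LP: min 12*x1 + 2*x2, 3*x1 + 3*x2 = 9, 0 <= x_i <= 12
Step 1: y^k = 0.0, reduced costs: (12.0, 2.0)
  x^k = (0.0, 0.0), subgradient = b - a^T x = 9.0
  y^{k+1} = 0.0 + 0.05*9.0 = 0.45
Step 2: y^k = 0.45, reduced costs: (10.65, 0.65)
  x^k = (0.0, 0.0), subgradient = b - a^T x = 9.0
  y^{k+1} = 0.45 + 0.05*9.0 = 0.9
Dual objective at y_2 = 0.9: reduced costs (9.3, -0.7), box minimizer x = (0.0, 12.0)
g(y_2) = b*y + (c1 - a1*y)*x1 + (c2 - a2*y)*x2 = 9*0.9 + 9.3*0.0 + (-0.7)*12.0 = 8.1 + 0.0 - 8.4 = -0.3


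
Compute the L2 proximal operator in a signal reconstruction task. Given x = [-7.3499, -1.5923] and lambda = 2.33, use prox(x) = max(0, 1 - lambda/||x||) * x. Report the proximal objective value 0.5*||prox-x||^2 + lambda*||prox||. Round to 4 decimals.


Step 1: Compute ||x||.
||x|| = 7.5204
Step 2: Compute scaling factor.
scale = max(0, 1 - 2.33/7.5204) = 0.6902
Step 3: prox(x) = [-5.0727, -1.099]
||prox(x)|| = 5.1904
Step 4: Proximal objective.
0.5*||prox-x||^2 = 2.7145
lambda*||prox|| = 12.0936
Total = 14.8081


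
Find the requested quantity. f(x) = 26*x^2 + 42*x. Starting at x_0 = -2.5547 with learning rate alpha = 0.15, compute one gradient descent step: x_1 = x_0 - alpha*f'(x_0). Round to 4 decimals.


We compute the gradient at x_0 and apply the update.
f'(x) = 52*x + 42
f'(-2.5547) = 52*-2.5547 + 42 = -90.8444
x_1 = -2.5547 - 0.15*-90.8444 = 11.072


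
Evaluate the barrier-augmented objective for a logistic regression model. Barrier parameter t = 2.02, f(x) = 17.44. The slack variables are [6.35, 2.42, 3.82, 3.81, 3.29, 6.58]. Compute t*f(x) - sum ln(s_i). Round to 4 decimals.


Step 1: Compute log-barrier.
ln values: [1.8485, 0.8838, 1.3403, 1.3376, 1.1909, 1.884]
phi = -(1.8485 + 0.8838 + 1.3403 + 1.3376 + 1.1909 + 1.884) = -8.485
Step 2: Compute augmented objective.
t*f(x) = 2.02*17.44 = 35.2288
Total = 35.2288 - 8.485 = 26.7438


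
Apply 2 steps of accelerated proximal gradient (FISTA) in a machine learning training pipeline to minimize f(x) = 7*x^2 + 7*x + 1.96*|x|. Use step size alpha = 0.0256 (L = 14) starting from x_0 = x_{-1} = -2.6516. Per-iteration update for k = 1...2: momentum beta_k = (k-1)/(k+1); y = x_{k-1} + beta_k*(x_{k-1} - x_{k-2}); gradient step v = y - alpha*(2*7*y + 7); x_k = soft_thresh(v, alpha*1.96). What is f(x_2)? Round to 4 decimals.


FISTA on f(x) = 7*x^2 + 7*x + 1.96*|x|
L = 14, alpha = 0.0256
Iteration 1: beta = 0.0, y = -2.6516 + 0.0*(-2.6516 + 2.6516) = -2.6516
  grad(y) = -30.1224, v = y - alpha*grad = -1.8805
  prox(v) = soft_thresh(-1.8805, 0.0502) = -1.8303
Iteration 2: beta = 0.3333, y = -1.8303 + 0.3333*(-1.8303 + 2.6516) = -1.5565
  grad(y) = -14.7913, v = y - alpha*grad = -1.1779
  prox(v) = soft_thresh(-1.1779, 0.0502) = -1.1277
f(x_2) = 7*(-1.1277)^2 + 7*(-1.1277) + 1.96*|-1.1277| = 3.2182


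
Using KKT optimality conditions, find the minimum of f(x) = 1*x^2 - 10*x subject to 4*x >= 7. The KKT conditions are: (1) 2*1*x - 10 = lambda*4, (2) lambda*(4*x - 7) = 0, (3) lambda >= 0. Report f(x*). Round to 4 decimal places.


Step 1: Try lambda = 0 (constraint inactive).
Stationarity: 2*1*x - 10 = 0
x* = 10/(2*1) = 5.0
Check constraint: 4*5.0 = 20.0 >= 7 -- satisfied.
Step 2: Compute optimal value.
f(x*) = 1*5.0^2 - 10*5.0 = -25.0


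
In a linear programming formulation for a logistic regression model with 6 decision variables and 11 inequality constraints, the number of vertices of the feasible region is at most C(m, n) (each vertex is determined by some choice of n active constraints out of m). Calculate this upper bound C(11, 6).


Each vertex corresponds to some choice of n active constraints out of m, so the number of vertices is at most C(m, n) = m! / (n!(m-n)!).
m = 11, n = 6
Numerator: 11 * 10 * 9 * 8 * 7 * 6
Denominator: 6! = 720
C(11, 6) = 462


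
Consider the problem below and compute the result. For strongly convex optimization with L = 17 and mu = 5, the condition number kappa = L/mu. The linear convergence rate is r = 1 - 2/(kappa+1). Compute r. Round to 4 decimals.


Step 1: Compute the condition number.
kappa = L/mu = 17/5 = 3.4
Step 2: Compute the convergence rate.
r = 1 - 2/(kappa + 1) = 1 - 2*mu/(L + mu) = (L - mu)/(L + mu) = 12/22 = 0.5455


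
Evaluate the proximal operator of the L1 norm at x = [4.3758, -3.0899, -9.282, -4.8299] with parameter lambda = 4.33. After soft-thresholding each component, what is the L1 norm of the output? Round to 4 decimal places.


Soft-thresholding with lambda = 4.33:
prox(4.3758) = sign(4.3758)*max(|4.3758| - 4.33, 0) = 0.0458
prox(-3.0899) = sign(-3.0899)*max(|-3.0899| - 4.33, 0) = 0.0
prox(-9.282) = sign(-9.282)*max(|-9.282| - 4.33, 0) = -4.952
prox(-4.8299) = sign(-4.8299)*max(|-4.8299| - 4.33, 0) = -0.4999
prox(x) = [0.0458, 0.0, -4.952, -0.4999]
||prox(x)||_1 = 0.0458 + 0.0 + 4.952 + 0.4999 = 5.4977


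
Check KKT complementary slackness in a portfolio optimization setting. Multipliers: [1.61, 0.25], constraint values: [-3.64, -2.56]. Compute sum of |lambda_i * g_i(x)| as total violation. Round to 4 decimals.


KKT complementary slackness check:
lambda_1 * g_1 = 1.61 * -3.64 = -5.8604
lambda_2 * g_2 = 0.25 * -2.56 = -0.64
Total violation = 5.8604 + 0.64 = 6.5004


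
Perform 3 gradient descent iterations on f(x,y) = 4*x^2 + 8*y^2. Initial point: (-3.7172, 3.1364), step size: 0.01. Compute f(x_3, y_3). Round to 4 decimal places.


Gradient descent on f(x,y) = 4*x^2 + 8*y^2.
Starting point: (-3.7172, 3.1364), alpha = 0.01
Step 1: grad_x = 2*4*-3.7172 = -29.7376, grad_y = 2*8*3.1364 = 50.1824
  x_1 = -3.7172 - 0.01*-29.7376 = -3.4198
  y_1 = 3.1364 - 0.01*50.1824 = 2.6346
Step 2: grad_x = 2*4*-3.4198 = -27.3586, grad_y = 2*8*2.6346 = 42.1532
  x_2 = -3.4198 - 0.01*-27.3586 = -3.1462
  y_2 = 2.6346 - 0.01*42.1532 = 2.213
Step 3: grad_x = 2*4*-3.1462 = -25.1699, grad_y = 2*8*2.213 = 35.4087
  x_3 = -3.1462 - 0.01*-25.1699 = -2.8945
  y_3 = 2.213 - 0.01*35.4087 = 1.859
f(-2.8945, 1.859) = 4*(-2.8945)^2 + 8*1.859^2 = 61.1592


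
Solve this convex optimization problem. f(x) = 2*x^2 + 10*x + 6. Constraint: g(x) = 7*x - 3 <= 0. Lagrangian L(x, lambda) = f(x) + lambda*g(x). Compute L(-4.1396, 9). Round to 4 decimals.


Step 1: Evaluate f(x).
f(-4.1396) = 2*(-4.1396)^2 + 10*(-4.1396) + 6 = -1.1234
Step 2: Evaluate g(x).
g(-4.1396) = 7*-4.1396 - 3 = -31.9772
Step 3: Compute Lagrangian.
L = -1.1234 + 9*-31.9772 = -288.9182


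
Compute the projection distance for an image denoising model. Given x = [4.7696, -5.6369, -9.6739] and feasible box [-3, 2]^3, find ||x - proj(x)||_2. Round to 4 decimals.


Project each component onto [-3, 2].
clip(4.7696) = 2.0, clip(-5.6369) = -3.0, clip(-9.6739) = -3.0
Projection = [2.0, -3.0, -3.0]
Squared diffs: [7.6707, 6.9532, 44.5409]
Distance = sqrt(59.1648) = 7.6919


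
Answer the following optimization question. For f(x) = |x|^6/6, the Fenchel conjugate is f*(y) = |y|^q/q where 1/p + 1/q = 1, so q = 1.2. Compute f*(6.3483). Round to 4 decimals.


The conjugate exponent q satisfies 1/p + 1/q = 1.
p = 6, so q = 6/(6 - 1) = 1.2
|y|^q = 6.3483^1.2 = 9.1873
f*(6.3483) = 9.1873 / 1.2 = 7.6561


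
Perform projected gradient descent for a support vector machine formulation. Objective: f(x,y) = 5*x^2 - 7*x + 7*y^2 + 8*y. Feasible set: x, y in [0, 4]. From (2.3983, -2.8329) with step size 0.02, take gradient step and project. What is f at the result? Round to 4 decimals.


Step 1: Compute gradient at (2.3983, -2.8329).
grad_x = 2*5*2.3983 - 7 = 16.983
grad_y = 2*7*-2.8329 + 8 = -31.6606
Step 2: Gradient step.
x_raw = 2.3983 - 0.02*16.983 = 2.0586
y_raw = -2.8329 - 0.02*-31.6606 = -2.1997
Step 3: Project onto [0, 4].
x_proj = clip(2.0586) = 2.0586
y_proj = clip(-2.1997) = 0.0
Step 4: Evaluate f.
f(2.0586, 0.0) = 6.7795


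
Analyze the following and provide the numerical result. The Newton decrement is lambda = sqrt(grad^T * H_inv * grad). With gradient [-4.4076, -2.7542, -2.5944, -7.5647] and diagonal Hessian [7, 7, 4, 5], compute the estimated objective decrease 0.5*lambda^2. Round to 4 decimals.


Step 1: H is diagonal, so H^(-1) * g = [-0.6297, -0.3935, -0.6486, -1.5129].
Step 2: g^T H^(-1) g = sum_i g_i^2 / H_ii
  = (-4.4076)^2/7 + (-2.7542)^2/7 + (-2.5944)^2/4 + (-7.5647)^2/5
  = 2.7753 + 1.0837 + 1.6827 + 11.4449 = 16.9866
Step 3: Objective decrease = 0.5 * g^T H^(-1) g = 8.4933


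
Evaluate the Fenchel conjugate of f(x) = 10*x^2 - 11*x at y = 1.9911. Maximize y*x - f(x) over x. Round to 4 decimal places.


f*(y) = sup_x {y*x - a*x^2 - b*x} = sup_x {(y-b)*x - a*x^2}
FOC: (y - b) - 2a*x = 0 => x* = (y - b)/(2a)
x* = (1.9911 + 11)/(2*10) = 0.6496
f*(1.9911) = (y-b)^2/(4a) = (1.9911 + 11)^2/(4*10)
= 168.7687/40 = 4.2192


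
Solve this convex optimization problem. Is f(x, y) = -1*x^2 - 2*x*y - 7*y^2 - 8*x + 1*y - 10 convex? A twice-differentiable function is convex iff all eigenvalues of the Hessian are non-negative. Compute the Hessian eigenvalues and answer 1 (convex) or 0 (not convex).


The Hessian of f(x,y) = -1*x^2 - 2*x*y - 7*y^2 - 8*x + 1*y - 10 is:
H = [[-2, -2], [-2, -14]]
Trace = -2 - 14 = -16
Determinant = -2*-14 - (-2)^2 = 24
Discriminant = (-16)^2 - 4*24 = 160.0
Eigenvalues: lambda_1 = -14.3246, lambda_2 = -1.6754
The function is not convex.

0


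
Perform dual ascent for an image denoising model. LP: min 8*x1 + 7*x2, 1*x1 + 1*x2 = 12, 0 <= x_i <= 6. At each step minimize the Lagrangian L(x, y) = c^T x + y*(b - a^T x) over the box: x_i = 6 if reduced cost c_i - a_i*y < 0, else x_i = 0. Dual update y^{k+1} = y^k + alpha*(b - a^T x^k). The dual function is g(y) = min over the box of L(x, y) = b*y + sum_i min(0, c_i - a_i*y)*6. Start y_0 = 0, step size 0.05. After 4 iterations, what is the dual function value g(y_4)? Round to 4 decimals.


Dual ascent for LP: min 8*x1 + 7*x2, 1*x1 + 1*x2 = 12, 0 <= x_i <= 6
Step 1: y^k = 0.0, reduced costs: (8.0, 7.0)
  x^k = (0.0, 0.0), subgradient = b - a^T x = 12.0
  y^{k+1} = 0.0 + 0.05*12.0 = 0.6
Step 2: y^k = 0.6, reduced costs: (7.4, 6.4)
  x^k = (0.0, 0.0), subgradient = b - a^T x = 12.0
  y^{k+1} = 0.6 + 0.05*12.0 = 1.2
Step 3: y^k = 1.2, reduced costs: (6.8, 5.8)
  x^k = (0.0, 0.0), subgradient = b - a^T x = 12.0
  y^{k+1} = 1.2 + 0.05*12.0 = 1.8
Step 4: y^k = 1.8, reduced costs: (6.2, 5.2)
  x^k = (0.0, 0.0), subgradient = b - a^T x = 12.0
  y^{k+1} = 1.8 + 0.05*12.0 = 2.4
Dual objective at y_4 = 2.4: reduced costs (5.6, 4.6), box minimizer x = (0.0, 0.0)
g(y_4) = b*y + (c1 - a1*y)*x1 + (c2 - a2*y)*x2 = 12*2.4 + 5.6*0.0 + 4.6*0.0 = 28.8 + 0.0 + 0.0 = 28.8


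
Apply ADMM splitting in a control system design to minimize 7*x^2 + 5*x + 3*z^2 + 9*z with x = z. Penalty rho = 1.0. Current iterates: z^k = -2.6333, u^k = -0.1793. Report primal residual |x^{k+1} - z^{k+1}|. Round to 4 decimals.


ADMM iteration with rho = 1.0, z^k = -2.6333, u^k = -0.1793
Step 1: x-update.
Minimize 7*x^2 + 5*x + (1.0/2)*(x + 2.6333 - 0.1793)^2
FOC: (2*7 + 1.0)*x = -5 + 1.0*(-2.6333 + 0.1793)
x^{k+1} = -0.4969
Step 2: z-update.
Minimize 3*z^2 + 9*z + (1.0/2)*(-0.4969 - z - 0.1793)^2
FOC: (2*3 + 1.0)*z = -9 + 1.0*(-0.4969 - 0.1793)
z^{k+1} = -1.3823
Step 3: u-update.
u^{k+1} = -0.1793 - 0.4969 + 1.3823 = 0.7061
Step 4: Primal residual = |-0.4969 + 1.3823| = 0.8854


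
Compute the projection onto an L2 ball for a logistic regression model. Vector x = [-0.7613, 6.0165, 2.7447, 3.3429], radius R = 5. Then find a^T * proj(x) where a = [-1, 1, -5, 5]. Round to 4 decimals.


Step 1: Compute ||x|| (intermediates to 6 decimals).
||x|| = sqrt((-0.7613)^2 + 6.0165^2 + 2.7447^2 + 3.3429^2) = 7.448907
Step 2: Project.
Since ||x|| > R, scale = R/||x|| = 5/7.448907 = 0.671239, proj(x) = scale * x
proj(x) = [-0.511014, 4.038509, 1.84235, 2.243885]
Step 3: Dot product.
a^T * proj(x) = -1*(-0.511014) + 1*4.038509 - 5*1.84235 + 5*2.243885 = 6.5572


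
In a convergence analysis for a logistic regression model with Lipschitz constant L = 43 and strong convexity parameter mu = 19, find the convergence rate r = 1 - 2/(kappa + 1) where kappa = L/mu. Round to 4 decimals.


Step 1: Compute the condition number.
kappa = L/mu = 43/19 = 2.2632
Step 2: Compute the convergence rate.
r = 1 - 2/(kappa + 1) = 1 - 2*mu/(L + mu) = (L - mu)/(L + mu) = 24/62 = 0.3871


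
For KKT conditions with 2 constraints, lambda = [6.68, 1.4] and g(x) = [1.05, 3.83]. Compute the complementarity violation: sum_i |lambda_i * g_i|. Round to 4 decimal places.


KKT complementary slackness check:
lambda_1 * g_1 = 6.68 * 1.05 = 7.014
lambda_2 * g_2 = 1.4 * 3.83 = 5.362
Total violation = 7.014 + 5.362 = 12.376


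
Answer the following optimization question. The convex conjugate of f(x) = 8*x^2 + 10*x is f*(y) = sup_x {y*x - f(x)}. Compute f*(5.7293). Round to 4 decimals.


f*(y) = sup_x {y*x - a*x^2 - b*x} = sup_x {(y-b)*x - a*x^2}
FOC: (y - b) - 2a*x = 0 => x* = (y - b)/(2a)
x* = (5.7293 - 10)/(2*8) = -0.2669
f*(5.7293) = (y-b)^2/(4a) = (5.7293 - 10)^2/(4*8)
= 18.2389/32 = 0.57


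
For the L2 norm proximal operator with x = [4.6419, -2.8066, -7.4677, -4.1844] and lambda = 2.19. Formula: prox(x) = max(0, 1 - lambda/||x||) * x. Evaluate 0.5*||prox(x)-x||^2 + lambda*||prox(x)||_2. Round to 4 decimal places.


Step 1: Compute ||x||.
||x|| = 10.1341
Step 2: Compute scaling factor.
scale = max(0, 1 - 2.19/10.1341) = 0.7839
Step 3: prox(x) = [3.6388, -2.2001, -5.8539, -3.2801]
||prox(x)|| = 7.9441
Step 4: Proximal objective.
0.5*||prox-x||^2 = 2.3981
lambda*||prox|| = 17.3976
Total = 19.7956


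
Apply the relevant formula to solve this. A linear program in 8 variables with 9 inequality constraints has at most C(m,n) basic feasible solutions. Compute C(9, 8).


Each vertex corresponds to some choice of n active constraints out of m, so the number of vertices is at most C(m, n) = m! / (n!(m-n)!).
m = 9, n = 8
Numerator: 9 * 8 * 7 * 6 * 5 * 4 * 3 * 2
Denominator: 8! = 40320
C(9, 8) = 9


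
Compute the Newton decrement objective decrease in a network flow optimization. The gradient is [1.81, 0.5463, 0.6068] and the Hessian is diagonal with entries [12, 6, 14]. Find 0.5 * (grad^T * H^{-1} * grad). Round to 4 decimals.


Step 1: H is diagonal, so H^(-1) * g = [0.1508, 0.0911, 0.0433].
Step 2: g^T H^(-1) g = sum_i g_i^2 / H_ii
  = (1.81)^2/12 + (0.5463)^2/6 + (0.6068)^2/14
  = 0.273 + 0.0497 + 0.0263 = 0.349
Step 3: Objective decrease = 0.5 * g^T H^(-1) g = 0.1745


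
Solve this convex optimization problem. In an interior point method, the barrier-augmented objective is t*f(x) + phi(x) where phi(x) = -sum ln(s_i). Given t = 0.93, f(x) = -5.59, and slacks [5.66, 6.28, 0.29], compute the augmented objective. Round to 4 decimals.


Step 1: Compute log-barrier.
ln values: [1.7334, 1.8374, -1.2379]
phi = -(1.7334 + 1.8374 - 1.2379) = -2.3329
Step 2: Compute augmented objective.
t*f(x) = 0.93*-5.59 = -5.1987
Total = -5.1987 - 2.3329 = -7.5316


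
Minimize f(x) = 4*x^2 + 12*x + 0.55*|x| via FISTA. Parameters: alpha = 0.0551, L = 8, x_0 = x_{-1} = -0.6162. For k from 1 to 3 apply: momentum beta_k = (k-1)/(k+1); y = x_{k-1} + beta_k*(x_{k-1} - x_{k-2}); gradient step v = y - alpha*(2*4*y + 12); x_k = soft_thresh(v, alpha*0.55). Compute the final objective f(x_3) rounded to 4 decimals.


FISTA on f(x) = 4*x^2 + 12*x + 0.55*|x|
L = 8, alpha = 0.0551
Iteration 1: beta = 0.0, y = -0.6162 + 0.0*(-0.6162 + 0.6162) = -0.6162
  grad(y) = 7.0704, v = y - alpha*grad = -1.0058
  prox(v) = soft_thresh(-1.0058, 0.0303) = -0.9755
Iteration 2: beta = 0.3333, y = -0.9755 + 0.3333*(-0.9755 + 0.6162) = -1.0952
  grad(y) = 3.2381, v = y - alpha*grad = -1.2737
  prox(v) = soft_thresh(-1.2737, 0.0303) = -1.2433
Iteration 3: beta = 0.5, y = -1.2433 + 0.5*(-1.2433 + 0.9755) = -1.3773
  grad(y) = 0.9817, v = y - alpha*grad = -1.4314
  prox(v) = soft_thresh(-1.4314, 0.0303) = -1.4011
f(x_3) = 4*(-1.4011)^2 + 12*(-1.4011) + 0.55*|-1.4011| = -8.1903


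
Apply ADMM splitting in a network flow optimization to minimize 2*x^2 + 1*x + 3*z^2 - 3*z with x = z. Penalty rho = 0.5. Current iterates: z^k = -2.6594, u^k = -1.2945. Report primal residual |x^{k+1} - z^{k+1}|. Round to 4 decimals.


ADMM iteration with rho = 0.5, z^k = -2.6594, u^k = -1.2945
Step 1: x-update.
Minimize 2*x^2 + 1*x + (0.5/2)*(x + 2.6594 - 1.2945)^2
FOC: (2*2 + 0.5)*x = -1 + 0.5*(-2.6594 + 1.2945)
x^{k+1} = -0.3739
Step 2: z-update.
Minimize 3*z^2 - 3*z + (0.5/2)*(-0.3739 - z - 1.2945)^2
FOC: (2*3 + 0.5)*z = 3 + 0.5*(-0.3739 - 1.2945)
z^{k+1} = 0.3332
Step 3: u-update.
u^{k+1} = -1.2945 - 0.3739 - 0.3332 = -2.0016
Step 4: Primal residual = |-0.3739 - 0.3332| = 0.7071


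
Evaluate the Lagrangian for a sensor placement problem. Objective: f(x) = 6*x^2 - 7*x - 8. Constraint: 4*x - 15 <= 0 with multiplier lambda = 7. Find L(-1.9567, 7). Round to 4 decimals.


Step 1: Evaluate f(x).
f(-1.9567) = 6*(-1.9567)^2 - 7*(-1.9567) - 8 = 28.6689
Step 2: Evaluate g(x).
g(-1.9567) = 4*-1.9567 - 15 = -22.8268
Step 3: Compute Lagrangian.
L = 28.6689 + 7*-22.8268 = -131.1187


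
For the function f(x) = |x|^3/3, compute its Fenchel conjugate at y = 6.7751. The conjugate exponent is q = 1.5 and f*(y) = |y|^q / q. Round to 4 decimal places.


The conjugate exponent q satisfies 1/p + 1/q = 1.
p = 3, so q = 3/(3 - 1) = 1.5
|y|^q = 6.7751^1.5 = 17.6349
f*(6.7751) = 17.6349 / 1.5 = 11.7566


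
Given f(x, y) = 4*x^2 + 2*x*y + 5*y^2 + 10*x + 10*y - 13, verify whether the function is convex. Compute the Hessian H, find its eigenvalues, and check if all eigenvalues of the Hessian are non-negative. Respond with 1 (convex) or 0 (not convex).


The Hessian of f(x,y) = 4*x^2 + 2*x*y + 5*y^2 + 10*x + 10*y - 13 is:
H = [[8, 2], [2, 10]]
Trace = 8 + 10 = 18
Determinant = 8*10 - (2)^2 = 76
Discriminant = (18)^2 - 4*76 = 20.0
Eigenvalues: lambda_1 = 6.7639, lambda_2 = 11.2361
The function is convex.

1


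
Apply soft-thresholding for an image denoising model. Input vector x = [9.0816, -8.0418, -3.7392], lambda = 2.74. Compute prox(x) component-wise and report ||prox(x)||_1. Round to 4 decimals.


Soft-thresholding with lambda = 2.74:
prox(9.0816) = sign(9.0816)*max(|9.0816| - 2.74, 0) = 6.3416
prox(-8.0418) = sign(-8.0418)*max(|-8.0418| - 2.74, 0) = -5.3018
prox(-3.7392) = sign(-3.7392)*max(|-3.7392| - 2.74, 0) = -0.9992
prox(x) = [6.3416, -5.3018, -0.9992]
||prox(x)||_1 = 6.3416 + 5.3018 + 0.9992 = 12.6426


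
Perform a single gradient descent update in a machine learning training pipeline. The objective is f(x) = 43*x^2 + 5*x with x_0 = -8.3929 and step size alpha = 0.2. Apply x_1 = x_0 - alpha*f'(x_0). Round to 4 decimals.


We compute the gradient at x_0 and apply the update.
f'(x) = 86*x + 5
f'(-8.3929) = 86*-8.3929 + 5 = -716.7894
x_1 = -8.3929 - 0.2*-716.7894 = 134.965


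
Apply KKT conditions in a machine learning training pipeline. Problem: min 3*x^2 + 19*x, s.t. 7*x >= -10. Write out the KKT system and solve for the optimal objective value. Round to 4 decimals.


Step 1: Try lambda = 0 (constraint inactive).
x_unc = -19/(2*3) = -3.1667
Check: 7*-3.1667 = -22.1669 < -10 -- violated!
Step 2: Constraint must be active: 7*x = -10
x* = -10/7 = -1.4286 (rounded; the exact value -10/7 is used below)
lambda = (2*3*(-10/7) + 19)/7 = 1.4898
Step 3: Compute optimal value.
f(x*) = 3*(-10/7)^2 + 19*(-10/7) = -21.0204


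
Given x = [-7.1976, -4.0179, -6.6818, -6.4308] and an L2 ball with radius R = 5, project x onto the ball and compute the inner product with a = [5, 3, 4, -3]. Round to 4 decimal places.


Step 1: Compute ||x|| (intermediates to 6 decimals).
||x|| = sqrt((-7.1976)^2 + (-4.0179)^2 + (-6.6818)^2 + (-6.4308)^2) = 12.407683
Step 2: Project.
Since ||x|| > R, scale = R/||x|| = 5/12.407683 = 0.402976, proj(x) = scale * x
proj(x) = [-2.90046, -1.619117, -2.692605, -2.591458]
Step 3: Dot product.
a^T * proj(x) = 5*(-2.90046) + 3*(-1.619117) + 4*(-2.692605) - 3*(-2.591458) = -22.3557


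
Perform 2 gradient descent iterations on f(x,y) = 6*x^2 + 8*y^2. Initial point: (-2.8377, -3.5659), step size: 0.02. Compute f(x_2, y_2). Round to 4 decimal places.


Gradient descent on f(x,y) = 6*x^2 + 8*y^2.
Starting point: (-2.8377, -3.5659), alpha = 0.02
Step 1: grad_x = 2*6*-2.8377 = -34.0524, grad_y = 2*8*-3.5659 = -57.0544
  x_1 = -2.8377 - 0.02*-34.0524 = -2.1567
  y_1 = -3.5659 - 0.02*-57.0544 = -2.4248
Step 2: grad_x = 2*6*-2.1567 = -25.8798, grad_y = 2*8*-2.4248 = -38.797
  x_2 = -2.1567 - 0.02*-25.8798 = -1.6391
  y_2 = -2.4248 - 0.02*-38.797 = -1.6489
f(-1.6391, -1.6489) = 6*(-1.6391)^2 + 8*(-1.6489)^2 = 37.8693


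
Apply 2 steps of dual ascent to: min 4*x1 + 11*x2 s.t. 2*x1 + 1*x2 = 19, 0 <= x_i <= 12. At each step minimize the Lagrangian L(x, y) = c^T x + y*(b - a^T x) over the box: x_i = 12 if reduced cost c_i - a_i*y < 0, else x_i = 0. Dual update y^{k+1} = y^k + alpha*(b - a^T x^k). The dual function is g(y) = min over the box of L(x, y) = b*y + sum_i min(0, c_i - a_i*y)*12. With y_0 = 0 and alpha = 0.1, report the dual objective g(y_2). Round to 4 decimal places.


Dual ascent for LP: min 4*x1 + 11*x2, 2*x1 + 1*x2 = 19, 0 <= x_i <= 12
Step 1: y^k = 0.0, reduced costs: (4.0, 11.0)
  x^k = (0.0, 0.0), subgradient = b - a^T x = 19.0
  y^{k+1} = 0.0 + 0.1*19.0 = 1.9
Step 2: y^k = 1.9, reduced costs: (0.2, 9.1)
  x^k = (0.0, 0.0), subgradient = b - a^T x = 19.0
  y^{k+1} = 1.9 + 0.1*19.0 = 3.8
Dual objective at y_2 = 3.8: reduced costs (-3.6, 7.2), box minimizer x = (12.0, 0.0)
g(y_2) = b*y + (c1 - a1*y)*x1 + (c2 - a2*y)*x2 = 19*3.8 + (-3.6)*12.0 + 7.2*0.0 = 72.2 - 43.2 + 0.0 = 29.0


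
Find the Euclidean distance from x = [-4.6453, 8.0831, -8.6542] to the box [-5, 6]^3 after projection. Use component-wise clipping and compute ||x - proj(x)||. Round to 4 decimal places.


Project each component onto [-5, 6].
clip(-4.6453) = -4.6453, clip(8.0831) = 6.0, clip(-8.6542) = -5.0
Projection = [-4.6453, 6.0, -5.0]
Squared diffs: [0.0, 4.3393, 13.3532]
Distance = sqrt(17.6925) = 4.2062


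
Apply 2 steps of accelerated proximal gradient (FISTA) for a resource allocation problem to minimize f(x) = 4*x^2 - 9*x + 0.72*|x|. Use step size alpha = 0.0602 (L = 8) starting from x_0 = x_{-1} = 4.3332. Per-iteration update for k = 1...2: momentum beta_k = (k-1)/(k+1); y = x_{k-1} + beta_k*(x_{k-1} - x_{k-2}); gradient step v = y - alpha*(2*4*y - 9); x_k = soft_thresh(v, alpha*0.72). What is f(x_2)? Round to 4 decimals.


FISTA on f(x) = 4*x^2 - 9*x + 0.72*|x|
L = 8, alpha = 0.0602
Iteration 1: beta = 0.0, y = 4.3332 + 0.0*(4.3332 - 4.3332) = 4.3332
  grad(y) = 25.6656, v = y - alpha*grad = 2.7881
  prox(v) = soft_thresh(2.7881, 0.0433) = 2.7448
Iteration 2: beta = 0.3333, y = 2.7448 + 0.3333*(2.7448 - 4.3332) = 2.2153
  grad(y) = 8.7225, v = y - alpha*grad = 1.6902
  prox(v) = soft_thresh(1.6902, 0.0433) = 1.6469
f(x_2) = 4*1.6469^2 - 9*1.6469 + 0.72*|1.6469| = -2.7873


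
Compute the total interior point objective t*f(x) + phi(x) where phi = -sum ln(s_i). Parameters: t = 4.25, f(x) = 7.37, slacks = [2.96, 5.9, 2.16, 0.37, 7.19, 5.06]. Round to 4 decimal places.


Step 1: Compute log-barrier.
ln values: [1.0852, 1.775, 0.7701, -0.9943, 1.9727, 1.6214]
phi = -(1.0852 + 1.775 + 0.7701 - 0.9943 + 1.9727 + 1.6214) = -6.2301
Step 2: Compute augmented objective.
t*f(x) = 4.25*7.37 = 31.3225
Total = 31.3225 - 6.2301 = 25.0924


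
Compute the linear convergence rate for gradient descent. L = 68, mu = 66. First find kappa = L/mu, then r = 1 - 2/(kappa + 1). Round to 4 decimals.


Step 1: Compute the condition number.
kappa = L/mu = 68/66 = 1.0303
Step 2: Compute the convergence rate.
r = 1 - 2/(kappa + 1) = 1 - 2*mu/(L + mu) = (L - mu)/(L + mu) = 2/134 = 0.0149


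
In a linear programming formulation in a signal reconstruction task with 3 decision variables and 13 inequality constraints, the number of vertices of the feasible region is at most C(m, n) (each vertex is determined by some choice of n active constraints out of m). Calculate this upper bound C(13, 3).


Each vertex corresponds to some choice of n active constraints out of m, so the number of vertices is at most C(m, n) = m! / (n!(m-n)!).
m = 13, n = 3
Numerator: 13 * 12 * 11
Denominator: 3! = 6
C(13, 3) = 286


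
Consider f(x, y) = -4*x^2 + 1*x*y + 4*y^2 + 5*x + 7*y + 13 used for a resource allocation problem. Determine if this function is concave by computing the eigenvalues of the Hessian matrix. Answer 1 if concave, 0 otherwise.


The Hessian of f(x,y) = -4*x^2 + 1*x*y + 4*y^2 + 5*x + 7*y + 13 is:
H = [[-8, 1], [1, 8]]
Trace = -8 + 8 = 0
Determinant = -8*8 - (1)^2 = -65
Discriminant = (0)^2 - 4*-65 = 260.0
Eigenvalues: lambda_1 = -8.0623, lambda_2 = 8.0623
The function is not concave.

0


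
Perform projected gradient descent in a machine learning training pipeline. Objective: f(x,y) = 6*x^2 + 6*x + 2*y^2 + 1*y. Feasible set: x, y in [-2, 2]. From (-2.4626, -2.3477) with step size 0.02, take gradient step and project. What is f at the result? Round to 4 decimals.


Step 1: Compute gradient at (-2.4626, -2.3477).
grad_x = 2*6*-2.4626 + 6 = -23.5512
grad_y = 2*2*-2.3477 + 1 = -8.3908
Step 2: Gradient step.
x_raw = -2.4626 - 0.02*-23.5512 = -1.9916
y_raw = -2.3477 - 0.02*-8.3908 = -2.1799
Step 3: Project onto [-2, 2].
x_proj = clip(-1.9916) = -1.9916
y_proj = clip(-2.1799) = -2.0
Step 4: Evaluate f.
f(-1.9916, -2.0) = 17.8488


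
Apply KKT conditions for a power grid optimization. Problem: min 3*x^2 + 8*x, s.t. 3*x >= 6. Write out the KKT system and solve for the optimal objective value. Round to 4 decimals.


Step 1: Try lambda = 0 (constraint inactive).
x_unc = -8/(2*3) = -1.3333
Check: 3*-1.3333 = -3.9999 < 6 -- violated!
Step 2: Constraint must be active: 3*x = 6
x* = 6/3 = 2.0
lambda = (2*3*2.0 + 8)/3 = 6.6667
Step 3: Compute optimal value.
f(x*) = 3*2.0^2 + 8*2.0 = 28.0


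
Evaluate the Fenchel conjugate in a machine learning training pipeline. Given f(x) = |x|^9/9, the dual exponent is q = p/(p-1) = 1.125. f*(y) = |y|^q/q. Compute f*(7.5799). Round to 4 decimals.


The conjugate exponent q satisfies 1/p + 1/q = 1.
p = 9, so q = 9/(9 - 1) = 1.125
|y|^q = 7.5799^1.125 = 9.7639
f*(7.5799) = 9.7639 / 1.125 = 8.679


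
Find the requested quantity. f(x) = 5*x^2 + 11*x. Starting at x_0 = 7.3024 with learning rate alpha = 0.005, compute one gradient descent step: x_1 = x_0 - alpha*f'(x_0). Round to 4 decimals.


We compute the gradient at x_0 and apply the update.
f'(x) = 10*x + 11
f'(7.3024) = 10*7.3024 + 11 = 84.024
x_1 = 7.3024 - 0.005*84.024 = 6.8823


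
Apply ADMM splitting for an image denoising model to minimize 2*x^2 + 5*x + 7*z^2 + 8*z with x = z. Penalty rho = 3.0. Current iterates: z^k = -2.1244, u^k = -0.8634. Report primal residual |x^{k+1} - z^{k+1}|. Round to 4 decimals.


ADMM iteration with rho = 3.0, z^k = -2.1244, u^k = -0.8634
Step 1: x-update.
Minimize 2*x^2 + 5*x + (3.0/2)*(x + 2.1244 - 0.8634)^2
FOC: (2*2 + 3.0)*x = -5 + 3.0*(-2.1244 + 0.8634)
x^{k+1} = -1.2547
Step 2: z-update.
Minimize 7*z^2 + 8*z + (3.0/2)*(-1.2547 - z - 0.8634)^2
FOC: (2*7 + 3.0)*z = -8 + 3.0*(-1.2547 - 0.8634)
z^{k+1} = -0.8444
Step 3: u-update.
u^{k+1} = -0.8634 - 1.2547 + 0.8444 = -1.2737
Step 4: Primal residual = |-1.2547 + 0.8444| = 0.4103


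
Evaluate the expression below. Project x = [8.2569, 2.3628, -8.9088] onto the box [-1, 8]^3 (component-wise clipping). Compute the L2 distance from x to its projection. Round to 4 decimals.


Project each component onto [-1, 8].
clip(8.2569) = 8.0, clip(2.3628) = 2.3628, clip(-8.9088) = -1.0
Projection = [8.0, 2.3628, -1.0]
Squared diffs: [0.066, 0.0, 62.5491]
Distance = sqrt(62.6151) = 7.913


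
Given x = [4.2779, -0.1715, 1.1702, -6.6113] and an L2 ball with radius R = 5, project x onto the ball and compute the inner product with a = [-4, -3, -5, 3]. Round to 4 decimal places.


Step 1: Compute ||x|| (intermediates to 6 decimals).
||x|| = sqrt(4.2779^2 + (-0.1715)^2 + 1.1702^2 + (-6.6113)^2) = 7.962945
Step 2: Project.
Since ||x|| > R, scale = R/||x|| = 5/7.962945 = 0.627908, proj(x) = scale * x
proj(x) = [2.686128, -0.107686, 0.734778, -4.151288]
Step 3: Dot product.
a^T * proj(x) = -4*2.686128 - 3*(-0.107686) - 5*0.734778 + 3*(-4.151288) = -26.5492


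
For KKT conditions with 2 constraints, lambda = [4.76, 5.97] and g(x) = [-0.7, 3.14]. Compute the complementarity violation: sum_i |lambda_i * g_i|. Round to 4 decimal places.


KKT complementary slackness check:
lambda_1 * g_1 = 4.76 * -0.7 = -3.332
lambda_2 * g_2 = 5.97 * 3.14 = 18.7458
Total violation = 3.332 + 18.7458 = 22.0778


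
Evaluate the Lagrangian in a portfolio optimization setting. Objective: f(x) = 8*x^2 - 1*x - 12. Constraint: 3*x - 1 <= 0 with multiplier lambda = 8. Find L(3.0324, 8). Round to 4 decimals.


Step 1: Evaluate f(x).
f(3.0324) = 8*3.0324^2 - 1*3.0324 - 12 = 58.5312
Step 2: Evaluate g(x).
g(3.0324) = 3*3.0324 - 1 = 8.0972
Step 3: Compute Lagrangian.
L = 58.5312 + 8*8.0972 = 123.3088


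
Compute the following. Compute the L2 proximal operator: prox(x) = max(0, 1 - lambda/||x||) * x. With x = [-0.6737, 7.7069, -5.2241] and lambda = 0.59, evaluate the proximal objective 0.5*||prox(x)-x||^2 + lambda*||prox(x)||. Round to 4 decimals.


Step 1: Compute ||x||.
||x|| = 9.335
Step 2: Compute scaling factor.
scale = max(0, 1 - 0.59/9.335) = 0.9368
Step 3: prox(x) = [-0.6311, 7.2198, -4.8939]
||prox(x)|| = 8.745
Step 4: Proximal objective.
0.5*||prox-x||^2 = 0.1741
lambda*||prox|| = 5.1596
Total = 5.3336


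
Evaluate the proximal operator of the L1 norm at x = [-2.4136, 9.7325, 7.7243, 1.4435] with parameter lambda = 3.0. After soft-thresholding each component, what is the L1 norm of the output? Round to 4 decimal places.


Soft-thresholding with lambda = 3.0:
prox(-2.4136) = sign(-2.4136)*max(|-2.4136| - 3.0, 0) = 0.0
prox(9.7325) = sign(9.7325)*max(|9.7325| - 3.0, 0) = 6.7325
prox(7.7243) = sign(7.7243)*max(|7.7243| - 3.0, 0) = 4.7243
prox(1.4435) = sign(1.4435)*max(|1.4435| - 3.0, 0) = 0.0
prox(x) = [0.0, 6.7325, 4.7243, 0.0]
||prox(x)||_1 = 0.0 + 6.7325 + 4.7243 + 0.0 = 11.4568


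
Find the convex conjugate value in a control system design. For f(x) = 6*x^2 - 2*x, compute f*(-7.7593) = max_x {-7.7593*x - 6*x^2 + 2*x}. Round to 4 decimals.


f*(y) = sup_x {y*x - a*x^2 - b*x} = sup_x {(y-b)*x - a*x^2}
FOC: (y - b) - 2a*x = 0 => x* = (y - b)/(2a)
x* = (-7.7593 + 2)/(2*6) = -0.4799
f*(-7.7593) = (y-b)^2/(4a) = (-7.7593 + 2)^2/(4*6)
= 33.1695/24 = 1.3821


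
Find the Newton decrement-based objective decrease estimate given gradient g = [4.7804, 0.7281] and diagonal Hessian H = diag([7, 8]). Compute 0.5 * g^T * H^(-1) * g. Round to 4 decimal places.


Step 1: H is diagonal, so H^(-1) * g = [0.6829, 0.091].
Step 2: g^T H^(-1) g = sum_i g_i^2 / H_ii
  = (4.7804)^2/7 + (0.7281)^2/8
  = 3.2646 + 0.0663 = 3.3309
Step 3: Objective decrease = 0.5 * g^T H^(-1) g = 1.6654


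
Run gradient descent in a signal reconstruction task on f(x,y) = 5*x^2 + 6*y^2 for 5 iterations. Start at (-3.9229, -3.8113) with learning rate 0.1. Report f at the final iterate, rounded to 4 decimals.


Gradient descent on f(x,y) = 5*x^2 + 6*y^2.
Starting point: (-3.9229, -3.8113), alpha = 0.1
Step 1: grad_x = 2*5*-3.9229 = -39.229, grad_y = 2*6*-3.8113 = -45.7356
  x_1 = -3.9229 - 0.1*-39.229 = 0.0
  y_1 = -3.8113 - 0.1*-45.7356 = 0.7623
Step 2: grad_x = 2*5*0.0 = 0.0, grad_y = 2*6*0.7623 = 9.1471
  x_2 = 0.0 - 0.1*0.0 = 0.0
  y_2 = 0.7623 - 0.1*9.1471 = -0.1525
Step 3: grad_x = 2*5*0.0 = 0.0, grad_y = 2*6*-0.1525 = -1.8294
  x_3 = 0.0 - 0.1*0.0 = 0.0
  y_3 = -0.1525 - 0.1*-1.8294 = 0.0305
Step 4: grad_x = 2*5*0.0 = 0.0, grad_y = 2*6*0.0305 = 0.3659
  x_4 = 0.0 - 0.1*0.0 = 0.0
  y_4 = 0.0305 - 0.1*0.3659 = -0.0061
Step 5: grad_x = 2*5*0.0 = 0.0, grad_y = 2*6*-0.0061 = -0.0732
  x_5 = 0.0 - 0.1*0.0 = 0.0
  y_5 = -0.0061 - 0.1*-0.0732 = 0.0012
f(0.0, 0.0012) = 5*0.0^2 + 6*0.0012^2 = 0.0


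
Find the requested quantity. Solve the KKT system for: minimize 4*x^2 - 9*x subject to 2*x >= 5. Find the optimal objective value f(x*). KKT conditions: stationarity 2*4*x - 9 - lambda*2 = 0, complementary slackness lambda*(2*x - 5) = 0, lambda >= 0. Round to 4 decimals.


Step 1: Try lambda = 0 (constraint inactive).
x_unc = 9/(2*4) = 1.125
Check: 2*1.125 = 2.25 < 5 -- violated!
Step 2: Constraint must be active: 2*x = 5
x* = 5/2 = 2.5
lambda = (2*4*2.5 - 9)/2 = 5.5
Step 3: Compute optimal value.
f(x*) = 4*2.5^2 - 9*2.5 = 2.5


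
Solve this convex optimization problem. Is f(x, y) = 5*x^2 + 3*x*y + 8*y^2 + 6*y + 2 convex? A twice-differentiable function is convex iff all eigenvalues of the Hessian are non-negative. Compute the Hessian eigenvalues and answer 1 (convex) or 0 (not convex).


The Hessian of f(x,y) = 5*x^2 + 3*x*y + 8*y^2 + 6*y + 2 is:
H = [[10, 3], [3, 16]]
Trace = 10 + 16 = 26
Determinant = 10*16 - (3)^2 = 151
Discriminant = (26)^2 - 4*151 = 72.0
Eigenvalues: lambda_1 = 8.7574, lambda_2 = 17.2426
The function is convex.

1
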